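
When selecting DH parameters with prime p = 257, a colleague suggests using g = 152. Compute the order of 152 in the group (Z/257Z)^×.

ord(152) | φ(257) = 257 − 1 = 256 = 2^8.
Divisors of 256: 1, 2, 4, 8, 16, 32, 64, 128, 256.
Compute 152^d (mod 257) for the divisors d until we hit 1:
152^1 ≡ 152
152^2 ≡ 231
152^4 ≡ 162
152^8 ≡ 30
152^16 ≡ 129
152^32 ≡ 193
152^64 ≡ 241
152^128 ≡ 256
152^256 ≡ 1
Therefore the multiplicative order of 152 modulo 257 is 256.

256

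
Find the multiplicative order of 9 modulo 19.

9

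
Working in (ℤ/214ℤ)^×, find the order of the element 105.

53

The order of 105 must divide φ(214) = φ(2)·φ(107) = 1·106 = 106 = 2 · 53.
Divisors of 106: 1, 2, 53, 106.
Compute 105^d (mod 214) for the divisors d until we hit 1:
105^1 ≡ 105 (mod 214)
105^2 ≡ 111 (mod 214)
105^53 ≡ 1 (mod 214) ✓
The smallest such exponent is 53, so the order of 105 is 53.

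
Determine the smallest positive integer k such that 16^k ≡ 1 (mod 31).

By Lagrange's theorem, ord_31(16) divides φ(31) = 31 − 1 = 30 = 2 · 3 · 5.
Divisors of 30: 1, 2, 3, 5, 6, 10, 15, 30.
Compute 16^d (mod 31) for the divisors d until we hit 1:
16^1 ≡ 16 (mod 31)
16^2 ≡ 8 (mod 31)
16^3 ≡ 4 (mod 31)
16^5 ≡ 1 (mod 31) ✓
Therefore the multiplicative order of 16 modulo 31 is 5.

5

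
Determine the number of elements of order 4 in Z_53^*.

2

φ(53) = 53 − 1 = 52 = 2^2 · 13.
Since (Z/53Z)^× is cyclic of order 52, the number of elements of order d is φ(d) when d | 52 and 0 otherwise.
4 = 2^2 divides 52, and φ(4) = 2.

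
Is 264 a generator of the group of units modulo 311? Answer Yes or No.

No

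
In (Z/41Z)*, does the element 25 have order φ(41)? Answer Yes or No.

No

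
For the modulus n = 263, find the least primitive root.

5

φ(263) = 263 − 1 = 262 = 2 · 131.
g is a primitive root iff g^(262/q) ≢ 1 (mod 263) for each prime q ∈ {2, 131}.
g = 2: 2^131 ≡ 1 — hits 1, so not a primitive root.
g = 3: 3^131 ≡ 1 — hits 1, so not a primitive root.
g = 4: 4^131 ≡ 1 — hits 1, so not a primitive root.
g = 5: 5^131 ≡ 262; 5^2 ≡ 25 — none is 1, so 5 is a primitive root.
Hence the least primitive root of 263 is 5.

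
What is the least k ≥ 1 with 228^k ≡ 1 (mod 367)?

183

The order of 228 must divide φ(367) = 367 − 1 = 366 = 2 · 3 · 61.
Divisors of 366: 1, 2, 3, 6, 61, 122, 183, 366.
Test each divisor d:
228^1 ≡ 228 (mod 367)
228^2 ≡ 237 (mod 367)
228^3 ≡ 87 (mod 367)
228^6 ≡ 229 (mod 367)
228^61 ≡ 83 (mod 367)
228^122 ≡ 283 (mod 367)
228^183 ≡ 1 (mod 367) ✓
The smallest such exponent is 183, so the order of 228 is 183.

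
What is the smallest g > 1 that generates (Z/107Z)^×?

2

φ(107) = 107 − 1 = 106 = 2 · 53.
g is a primitive root iff g^(106/q) ≢ 1 (mod 107) for each prime q ∈ {2, 53}.
g = 2: 2^53 ≡ 106; 2^2 ≡ 4 — none is 1, so 2 is a primitive root.
Hence the least primitive root of 107 is 2.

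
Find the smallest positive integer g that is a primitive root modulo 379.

φ(379) = 379 − 1 = 378 = 2 · 3^3 · 7.
g is a primitive root iff g^(378/q) ≢ 1 (mod 379) for each prime q ∈ {2, 3, 7}.
g = 2: 2^189 ≡ 378; 2^126 ≡ 327; 2^54 ≡ 125 — none is 1, so 2 is a primitive root.
Hence the least primitive root of 379 is 2.

2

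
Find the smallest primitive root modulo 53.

2

φ(53) = 53 − 1 = 52 = 2^2 · 13.
Test candidates g = 2, 3, … against the prime factors q ∈ {2, 13} of φ(53): g is a generator iff g^(52/q) ≢ 1 for every such q.
g = 2: 2^26 ≡ 52; 2^4 ≡ 16 — none is 1, so 2 is a primitive root.
Hence the least primitive root of 53 is 2.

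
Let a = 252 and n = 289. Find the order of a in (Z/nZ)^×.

272

By Lagrange's theorem, ord_289(252) divides φ(289) = φ(17^2) = 17·(17−1) = 272 = 2^4 · 17.
Divisors of 272: 1, 2, 4, 8, 16, 17, 34, 68, 136, 272.
Compute 252^d (mod 289) for the divisors d until we hit 1:
252^1 ≡ 252
252^2 ≡ 213
252^4 ≡ 285
252^8 ≡ 16
252^16 ≡ 256
252^17 ≡ 65
252^34 ≡ 179
252^68 ≡ 251
252^136 ≡ 288
252^272 ≡ 1
So ord_289(252) = 272.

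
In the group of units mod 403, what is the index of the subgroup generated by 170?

36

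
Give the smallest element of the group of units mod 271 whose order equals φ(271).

φ(271) = 271 − 1 = 270 = 2 · 3^3 · 5.
g is a primitive root iff g^(270/q) ≢ 1 (mod 271) for each prime q ∈ {2, 3, 5}.
g = 2: 2^135 ≡ 1 — hits 1, so not a primitive root.
g = 3: 3^135 ≡ 270; 3^90 ≡ 1 — hits 1, so not a primitive root.
g = 4: 4^135 ≡ 1 — hits 1, so not a primitive root.
g = 5: 5^135 ≡ 1 — hits 1, so not a primitive root.
g = 6: 6^135 ≡ 270; 6^90 ≡ 242; 6^54 ≡ 10 — none is 1, so 6 is a primitive root.
The smallest primitive root modulo 271 is 6.

6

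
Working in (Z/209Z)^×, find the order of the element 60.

90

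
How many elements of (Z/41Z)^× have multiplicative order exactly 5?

φ(41) = 41 − 1 = 40 = 2^3 · 5.
(Z/41Z)^× is cyclic (|G| = 40); a cyclic group of order m has exactly φ(d) elements of each order d | m, and none otherwise.
5 | 40, and φ(5) = 5 − 1 = 4.

4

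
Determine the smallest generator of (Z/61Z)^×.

2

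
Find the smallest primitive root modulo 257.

3

φ(257) = 257 − 1 = 256 = 2^8.
Test candidates g = 2, 3, … against the prime factors q ∈ {2} of φ(257): g is a generator iff g^(256/q) ≢ 1 for every such q.
g = 2: 2^128 ≡ 1 — hits 1, so not a primitive root.
g = 3: 3^128 ≡ 256 — none is 1, so 3 is a primitive root.
So 3 is the smallest generator of (Z/257Z)^×.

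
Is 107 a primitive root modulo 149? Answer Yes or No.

φ(149) = 149 − 1 = 148 = 2^2 · 37.
An element g generates (Z/149Z)^× iff g^(148/q) ≢ 1 (mod 149) for each prime q ∈ {2, 37}.
107^74 ≡ 1 (mod 149)  [q = 2: ≡ 1 ✗]
107^4 ≡ 129 (mod 149)  [q = 37: ≢ 1 ✓]
Since 107^74 ≡ 1, the order of 107 divides 74 < 148, so 107 is not a primitive root.

No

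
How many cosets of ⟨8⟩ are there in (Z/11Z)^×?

1

Since 8 ∈ (Z/11Z)^×, its order divides φ(11) = 11 − 1 = 10 = 2 · 5.
Divisors of 10: 1, 2, 5, 10.
Evaluate successive powers at the divisors of 10:
8^1 ≡ 8
8^2 ≡ 9
8^5 ≡ 10
8^10 ≡ 1
The order of 8 is 10, so the subgroup it generates has 10 elements.
Index = |(Z/11Z)^×| / |⟨8⟩| = 10 / 10 = 1.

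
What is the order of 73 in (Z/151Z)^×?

By Lagrange's theorem, ord_151(73) divides φ(151) = 151 − 1 = 150 = 2 · 3 · 5^2.
Divisors of 150: 1, 2, 3, 5, 6, 10, 15, 25, 30, 50, 75, 150.
Evaluate successive powers at the divisors of 150:
73^1 ≡ 73
73^2 ≡ 44
73^3 ≡ 41
73^5 ≡ 143
73^6 ≡ 20
73^10 ≡ 64
73^15 ≡ 92
73^25 ≡ 150
73^30 ≡ 8
73^50 ≡ 1
Hence ord(73) = 50.

50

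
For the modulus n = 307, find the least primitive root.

φ(307) = 307 − 1 = 306 = 2 · 3^2 · 17.
Test candidates g = 2, 3, … against the prime factors q ∈ {2, 3, 17} of φ(307): g is a generator iff g^(306/q) ≢ 1 for every such q.
g = 2: 2^153 ≡ 306; 2^102 ≡ 1 — hits 1, so not a primitive root.
g = 3: 3^153 ≡ 306; 3^102 ≡ 1 — hits 1, so not a primitive root.
g = 4: 4^153 ≡ 1 — hits 1, so not a primitive root.
g = 5: 5^153 ≡ 306; 5^102 ≡ 289; 5^18 ≡ 81 — none is 1, so 5 is a primitive root.
Hence the least primitive root of 307 is 5.

5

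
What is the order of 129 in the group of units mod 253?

Since 129 ∈ (Z/253Z)^×, its order divides φ(253) = φ(11·23) = (11−1)·(23−1) = 10·22 = 220 = 2^2 · 5 · 11.
Divisors of 220: 1, 2, 4, 5, 10, 11, 20, 22, 44, 55, 110, 220.
Compute 129^d (mod 253) for the divisors d until we hit 1:
129^1 ≡ 129
129^2 ≡ 196
129^4 ≡ 213
129^5 ≡ 153
129^10 ≡ 133
129^11 ≡ 206
129^20 ≡ 232
129^22 ≡ 185
129^44 ≡ 70
129^55 ≡ 252
129^110 ≡ 1
Hence ord(129) = 110.

110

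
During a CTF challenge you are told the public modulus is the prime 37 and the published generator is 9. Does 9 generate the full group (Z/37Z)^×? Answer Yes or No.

No

φ(37) = 37 − 1 = 36 = 2^2 · 3^2.
9 is a primitive root mod 37 iff 9^(φ(37)/q) ≢ 1 for every prime q | φ(37), i.e. q ∈ {2, 3}.
9^18 ≡ 1 (mod 37)  [q = 2: ≡ 1 ✗]
9^12 ≡ 26 (mod 37)  [q = 3: ≢ 1 ✓]
9^18 ≡ 1 shows ord(9) | 18, strictly less than φ(37); not a primitive root.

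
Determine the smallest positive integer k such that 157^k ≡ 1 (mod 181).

ord(157) | φ(181) = 181 − 1 = 180 = 2^2 · 3^2 · 5.
Divisors of 180: 1, 2, 3, 4, 5, 6, 9, 10, 12, 15, 18, 20, 30, 36, 45, 60, 90, 180.
Test each divisor d:
157^1 ≡ 157 (mod 181)
157^2 ≡ 33 (mod 181)
157^3 ≡ 113 (mod 181)
157^4 ≡ 3 (mod 181)
157^5 ≡ 109 (mod 181)
157^6 ≡ 99 (mod 181)
157^9 ≡ 146 (mod 181)
157^10 ≡ 116 (mod 181)
157^12 ≡ 27 (mod 181)
157^15 ≡ 155 (mod 181)
157^18 ≡ 139 (mod 181)
157^20 ≡ 62 (mod 181)
157^30 ≡ 133 (mod 181)
157^36 ≡ 135 (mod 181)
157^45 ≡ 162 (mod 181)
157^60 ≡ 132 (mod 181)
157^90 ≡ 180 (mod 181)
157^180 ≡ 1 (mod 181) ✓
The smallest such exponent is 180, so the order of 157 is 180.

180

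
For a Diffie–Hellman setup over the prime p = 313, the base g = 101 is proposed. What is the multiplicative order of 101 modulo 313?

The order of 101 must divide φ(313) = 313 − 1 = 312 = 2^3 · 3 · 13.
Divisors of 312: 1, 2, 3, 4, 6, 8, 12, 13, 24, 26, 39, 52, 78, 104, 156, 312.
Compute 101^d (mod 313) for the divisors d until we hit 1:
101^1 ≡ 101
101^2 ≡ 185
101^3 ≡ 218
101^4 ≡ 108
101^6 ≡ 261
101^8 ≡ 83
101^12 ≡ 200
101^13 ≡ 168
101^24 ≡ 249
101^26 ≡ 54
101^39 ≡ 308
101^52 ≡ 99
101^78 ≡ 25
101^104 ≡ 98
101^156 ≡ 312
101^312 ≡ 1
Therefore the multiplicative order of 101 modulo 313 is 312.

312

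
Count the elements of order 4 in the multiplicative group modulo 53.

2

φ(53) = 53 − 1 = 52 = 2^2 · 13.
Since (Z/53Z)^× is cyclic of order 52, the number of elements of order d is φ(d) when d | 52 and 0 otherwise.
4 = 2^2 divides 52, and φ(4) = 2.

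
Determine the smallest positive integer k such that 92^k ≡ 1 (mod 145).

28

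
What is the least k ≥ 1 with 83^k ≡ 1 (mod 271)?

The order of 83 must divide φ(271) = 271 − 1 = 270 = 2 · 3^3 · 5.
Divisors of 270: 1, 2, 3, 5, 6, 9, 10, 15, 18, 27, 30, 45, 54, 90, 135, 270.
Evaluate successive powers at the divisors of 270:
83^1 ≡ 83 (mod 271)
83^2 ≡ 114 (mod 271)
83^3 ≡ 248 (mod 271)
83^5 ≡ 88 (mod 271)
83^6 ≡ 258 (mod 271)
83^9 ≡ 28 (mod 271)
83^10 ≡ 156 (mod 271)
83^15 ≡ 178 (mod 271)
83^18 ≡ 242 (mod 271)
83^27 ≡ 1 (mod 271) ✓
The smallest such exponent is 27, so the order of 83 is 27.

27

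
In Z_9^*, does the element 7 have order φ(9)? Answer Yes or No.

No

φ(9) = φ(3^2) = 3·(3−1) = 6 = 2 · 3.
An element g generates (Z/9Z)^× iff g^(6/q) ≢ 1 (mod 9) for each prime q ∈ {2, 3}.
7^3 ≡ 1 (mod 9)  [q = 2: ≡ 1 ✗]
7^2 ≡ 4 (mod 9)  [q = 3: ≢ 1 ✓]
Since 7^3 ≡ 1, the order of 7 divides 3 < 6, so 7 is not a primitive root.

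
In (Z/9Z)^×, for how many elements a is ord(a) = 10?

φ(9) = φ(3^2) = 3·(3−1) = 6 = 2 · 3.
In a cyclic group of order 6, there are φ(d) elements of order d for each divisor d of 6, and zero for non-divisors.
10 does not divide 6, so no element of (Z/9Z)^× has order 10.

0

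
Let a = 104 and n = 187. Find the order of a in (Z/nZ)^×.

Since 104 ∈ (Z/187Z)^×, its order divides φ(187) = φ(11·17) = (11−1)·(17−1) = 10·16 = 160 = 2^5 · 5.
Divisors of 160: 1, 2, 4, 5, 8, 10, 16, 20, 32, 40, 80, 160.
Check 104^d mod 187 for each divisor in increasing order:
104^1 ≡ 104 (mod 187)
104^2 ≡ 157 (mod 187)
104^4 ≡ 152 (mod 187)
104^5 ≡ 100 (mod 187)
104^8 ≡ 103 (mod 187)
104^10 ≡ 89 (mod 187)
104^16 ≡ 137 (mod 187)
104^20 ≡ 67 (mod 187)
104^32 ≡ 69 (mod 187)
104^40 ≡ 1 (mod 187) ✓
So ord_187(104) = 40.

40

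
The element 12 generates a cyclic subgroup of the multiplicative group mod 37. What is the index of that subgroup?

4

The order of 12 must divide φ(37) = 37 − 1 = 36 = 2^2 · 3^2.
Divisors of 36: 1, 2, 3, 4, 6, 9, 12, 18, 36.
Test each divisor d:
12^1 ≡ 12
12^2 ≡ 33
12^3 ≡ 26
12^4 ≡ 16
12^6 ≡ 10
12^9 ≡ 1
Thus |⟨12⟩| = ord(12) = 9.
Index = |(Z/37Z)^×| / |⟨12⟩| = 36 / 9 = 4.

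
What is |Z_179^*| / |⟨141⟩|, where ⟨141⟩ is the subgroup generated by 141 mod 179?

2

Since 141 ∈ (Z/179Z)^×, its order divides φ(179) = 179 − 1 = 178 = 2 · 89.
Divisors of 178: 1, 2, 89, 178.
Compute 141^d (mod 179) for the divisors d until we hit 1:
141^1 ≡ 141 (mod 179)
141^2 ≡ 12 (mod 179)
141^89 ≡ 1 (mod 179) ✓
Thus |⟨141⟩| = ord(141) = 89.
The index is φ(179) / ord(141) = 178 / 89 = 2.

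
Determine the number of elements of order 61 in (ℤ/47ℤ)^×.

φ(47) = 47 − 1 = 46 = 2 · 23.
(Z/47Z)^× is cyclic (|G| = 46); a cyclic group of order m has exactly φ(d) elements of each order d | m, and none otherwise.
61 does not divide 46, so no element of (Z/47Z)^× has order 61.

0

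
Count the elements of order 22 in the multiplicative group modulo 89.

φ(89) = 89 − 1 = 88 = 2^3 · 11.
In a cyclic group of order 88, there are φ(d) elements of order d for each divisor d of 88, and zero for non-divisors.
22 = 2 · 11 divides 88, and φ(22) = 10.

10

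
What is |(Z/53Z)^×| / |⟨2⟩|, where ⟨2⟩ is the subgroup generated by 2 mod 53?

1

By Lagrange's theorem, ord_53(2) divides φ(53) = 53 − 1 = 52 = 2^2 · 13.
Divisors of 52: 1, 2, 4, 13, 26, 52.
Check 2^d mod 53 for each divisor in increasing order:
2^1 ≡ 2
2^2 ≡ 4
2^4 ≡ 16
2^13 ≡ 30
2^26 ≡ 52
2^52 ≡ 1
The order of 2 is 52, so the subgroup it generates has 52 elements.
Index = |(Z/53Z)^×| / |⟨2⟩| = 52 / 52 = 1.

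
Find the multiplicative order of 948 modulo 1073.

84

Since 948 ∈ (Z/1073Z)^×, its order divides φ(1073) = φ(29·37) = (29−1)·(37−1) = 28·36 = 1008 = 2^4 · 3^2 · 7.
Divisors of 1008: 1, 2, 3, 4, 6, 7, 8, 9, 12, 14, 16, 18, 21, 24, 28, 36, 42, 48, 56, 63, 72, 84, 112, 126, 144, 168, 252, 336, 504, 1008.
Test each divisor d:
948^1 ≡ 948
948^2 ≡ 603
948^3 ≡ 808
948^4 ≡ 935
948^6 ≡ 480
948^7 ≡ 88
948^8 ≡ 803
948^9 ≡ 487
948^12 ≡ 778
948^14 ≡ 233
948^16 ≡ 1009
948^18 ≡ 36
948^21 ≡ 117
948^24 ≡ 112
948^28 ≡ 639
948^36 ≡ 223
948^42 ≡ 813
948^48 ≡ 741
948^56 ≡ 581
948^63 ≡ 697
948^72 ≡ 371
948^84 ≡ 1
So ord_1073(948) = 84.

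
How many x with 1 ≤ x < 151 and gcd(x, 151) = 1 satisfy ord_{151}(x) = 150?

φ(151) = 151 − 1 = 150 = 2 · 3 · 5^2.
(Z/151Z)^× is cyclic (|G| = 150); a cyclic group of order m has exactly φ(d) elements of each order d | m, and none otherwise.
150 = 2 · 3 · 5^2 divides 150, and φ(150) = 40.

40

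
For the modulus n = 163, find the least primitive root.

φ(163) = 163 − 1 = 162 = 2 · 3^4.
g is a primitive root iff g^(162/q) ≢ 1 (mod 163) for each prime q ∈ {2, 3}.
g = 2: 2^81 ≡ 162; 2^54 ≡ 104 — none is 1, so 2 is a primitive root.
So 2 is the smallest generator of (Z/163Z)^×.

2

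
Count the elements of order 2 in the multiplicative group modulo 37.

1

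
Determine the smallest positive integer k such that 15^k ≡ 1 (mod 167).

By Lagrange's theorem, ord_167(15) divides φ(167) = 167 − 1 = 166 = 2 · 83.
Divisors of 166: 1, 2, 83, 166.
Check 15^d mod 167 for each divisor in increasing order:
15^1 ≡ 15
15^2 ≡ 58
15^83 ≡ 166
15^166 ≡ 1
Therefore the multiplicative order of 15 modulo 167 is 166.

166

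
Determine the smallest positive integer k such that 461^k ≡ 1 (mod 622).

155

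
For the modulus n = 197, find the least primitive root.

2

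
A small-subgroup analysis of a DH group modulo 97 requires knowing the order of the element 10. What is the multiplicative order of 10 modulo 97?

96

The order of 10 must divide φ(97) = 97 − 1 = 96 = 2^5 · 3.
Divisors of 96: 1, 2, 3, 4, 6, 8, 12, 16, 24, 32, 48, 96.
Check 10^d mod 97 for each divisor in increasing order:
10^1 ≡ 10 (mod 97)
10^2 ≡ 3 (mod 97)
10^3 ≡ 30 (mod 97)
10^4 ≡ 9 (mod 97)
10^6 ≡ 27 (mod 97)
10^8 ≡ 81 (mod 97)
10^12 ≡ 50 (mod 97)
10^16 ≡ 62 (mod 97)
10^24 ≡ 75 (mod 97)
10^32 ≡ 61 (mod 97)
10^48 ≡ 96 (mod 97)
10^96 ≡ 1 (mod 97) ✓
Therefore the multiplicative order of 10 modulo 97 is 96.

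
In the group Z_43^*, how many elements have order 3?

2

φ(43) = 43 − 1 = 42 = 2 · 3 · 7.
In a cyclic group of order 42, there are φ(d) elements of order d for each divisor d of 42, and zero for non-divisors.
3 | 42, and φ(3) = 3 − 1 = 2.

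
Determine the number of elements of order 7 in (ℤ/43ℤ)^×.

6

φ(43) = 43 − 1 = 42 = 2 · 3 · 7.
In a cyclic group of order 42, there are φ(d) elements of order d for each divisor d of 42, and zero for non-divisors.
7 | 42, and φ(7) = 7 − 1 = 6.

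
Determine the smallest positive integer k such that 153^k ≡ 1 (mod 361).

By Lagrange's theorem, ord_361(153) divides φ(361) = φ(19^2) = 19·(19−1) = 342 = 2 · 3^2 · 19.
Divisors of 342: 1, 2, 3, 6, 9, 18, 19, 38, 57, 114, 171, 342.
Check 153^d mod 361 for each divisor in increasing order:
153^1 ≡ 153 (mod 361)
153^2 ≡ 305 (mod 361)
153^3 ≡ 96 (mod 361)
153^6 ≡ 191 (mod 361)
153^9 ≡ 286 (mod 361)
153^18 ≡ 210 (mod 361)
153^19 ≡ 1 (mod 361) ✓
So ord_361(153) = 19.

19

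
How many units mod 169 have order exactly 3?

2

φ(169) = φ(13^2) = 13·(13−1) = 156 = 2^2 · 3 · 13.
Since (Z/169Z)^× is cyclic of order 156, the number of elements of order d is φ(d) when d | 156 and 0 otherwise.
3 | 156, and φ(3) = 3 − 1 = 2.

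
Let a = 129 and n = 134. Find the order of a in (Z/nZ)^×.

Since 129 ∈ (Z/134Z)^×, its order divides φ(134) = φ(2)·φ(67) = 1·66 = 66 = 2 · 3 · 11.
Divisors of 66: 1, 2, 3, 6, 11, 22, 33, 66.
Compute 129^d (mod 134) for the divisors d until we hit 1:
129^1 ≡ 129 (mod 134)
129^2 ≡ 25 (mod 134)
129^3 ≡ 9 (mod 134)
129^6 ≡ 81 (mod 134)
129^11 ≡ 1 (mod 134) ✓
The smallest such exponent is 11, so the order of 129 is 11.

11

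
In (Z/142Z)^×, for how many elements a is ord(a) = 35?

24

φ(142) = φ(2)·φ(71) = 1·70 = 70 = 2 · 5 · 7.
(Z/142Z)^× is cyclic (|G| = 70); a cyclic group of order m has exactly φ(d) elements of each order d | m, and none otherwise.
35 = 5 · 7 divides 70, and φ(35) = 24.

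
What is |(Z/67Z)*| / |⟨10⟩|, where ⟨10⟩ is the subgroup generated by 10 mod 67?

2

The order of 10 must divide φ(67) = 67 − 1 = 66 = 2 · 3 · 11.
Divisors of 66: 1, 2, 3, 6, 11, 22, 33, 66.
Evaluate successive powers at the divisors of 66:
10^1 ≡ 10 (mod 67)
10^2 ≡ 33 (mod 67)
10^3 ≡ 62 (mod 67)
10^6 ≡ 25 (mod 67)
10^11 ≡ 29 (mod 67)
10^22 ≡ 37 (mod 67)
10^33 ≡ 1 (mod 67) ✓
Thus |⟨10⟩| = ord(10) = 33.
[(Z/67Z)^× : ⟨10⟩] = 66/33 = 2.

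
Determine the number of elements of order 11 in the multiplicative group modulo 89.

φ(89) = 89 − 1 = 88 = 2^3 · 11.
(Z/89Z)^× is cyclic (|G| = 88); a cyclic group of order m has exactly φ(d) elements of each order d | m, and none otherwise.
11 | 88, and φ(11) = 11 − 1 = 10.

10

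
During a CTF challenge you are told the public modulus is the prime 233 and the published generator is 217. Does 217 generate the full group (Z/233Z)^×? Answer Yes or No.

φ(233) = 233 − 1 = 232 = 2^3 · 29.
Test 217^(232/q) mod 233 for each prime factor q of 232:
217^116 ≡ 1 (mod 233)  [q = 2: ≡ 1 ✗]
217^8 ≡ 8 (mod 233)  [q = 29: ≢ 1 ✓]
The check at q = 2 fails, so 217 generates a proper subgroup.

No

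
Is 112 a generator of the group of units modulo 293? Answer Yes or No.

φ(293) = 293 − 1 = 292 = 2^2 · 73.
It suffices to check that the order of 112 is not a proper divisor of 292: compute 112^(292/q) for q ∈ {2, 73}.
112^146 ≡ 292 (mod 293)  [q = 2: ≢ 1 ✓]
112^4 ≡ 95 (mod 293)  [q = 73: ≢ 1 ✓]
None equal 1, so ord_293(112) = 292: 112 is a primitive root.

Yes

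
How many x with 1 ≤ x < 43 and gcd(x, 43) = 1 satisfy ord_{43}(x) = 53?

0

φ(43) = 43 − 1 = 42 = 2 · 3 · 7.
Since (Z/43Z)^× is cyclic of order 42, the number of elements of order d is φ(d) when d | 42 and 0 otherwise.
Here 42 is not a multiple of 53, so there are no elements of order 53.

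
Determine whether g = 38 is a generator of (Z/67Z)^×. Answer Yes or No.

φ(67) = 67 − 1 = 66 = 2 · 3 · 11.
An element g generates (Z/67Z)^× iff g^(66/q) ≢ 1 (mod 67) for each prime q ∈ {2, 3, 11}.
38^33 ≡ 66 (mod 67)  [q = 2: ≢ 1 ✓]
38^22 ≡ 29 (mod 67)  [q = 3: ≢ 1 ✓]
38^6 ≡ 1 (mod 67)  [q = 11: ≡ 1 ✗]
The check at q = 11 fails, so 38 generates a proper subgroup.

No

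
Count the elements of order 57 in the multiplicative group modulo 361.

36

φ(361) = φ(19^2) = 19·(19−1) = 342 = 2 · 3^2 · 19.
(Z/361Z)^× is cyclic (|G| = 342); a cyclic group of order m has exactly φ(d) elements of each order d | m, and none otherwise.
57 = 3 · 19 divides 342, and φ(57) = 36.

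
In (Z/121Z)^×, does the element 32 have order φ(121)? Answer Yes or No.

No

φ(121) = φ(11^2) = 11·(11−1) = 110 = 2 · 5 · 11.
Test 32^(110/q) mod 121 for each prime factor q of 110:
32^55 ≡ 120 (mod 121)  [q = 2: ≢ 1 ✓]
32^22 ≡ 1 (mod 121)  [q = 5: ≡ 1 ✗]
32^10 ≡ 34 (mod 121)  [q = 11: ≢ 1 ✓]
The check at q = 5 fails, so 32 generates a proper subgroup.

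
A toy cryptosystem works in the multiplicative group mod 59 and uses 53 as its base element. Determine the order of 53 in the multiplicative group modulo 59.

29

By Lagrange's theorem, ord_59(53) divides φ(59) = 59 − 1 = 58 = 2 · 29.
Divisors of 58: 1, 2, 29, 58.
Compute 53^d (mod 59) for the divisors d until we hit 1:
53^1 ≡ 53
53^2 ≡ 36
53^29 ≡ 1
Hence ord(53) = 29.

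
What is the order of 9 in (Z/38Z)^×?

9

The order of 9 must divide φ(38) = φ(2)·φ(19) = 1·18 = 18 = 2 · 3^2.
Divisors of 18: 1, 2, 3, 6, 9, 18.
Evaluate successive powers at the divisors of 18:
9^1 ≡ 9 (mod 38)
9^2 ≡ 5 (mod 38)
9^3 ≡ 7 (mod 38)
9^6 ≡ 11 (mod 38)
9^9 ≡ 1 (mod 38) ✓
Hence ord(9) = 9.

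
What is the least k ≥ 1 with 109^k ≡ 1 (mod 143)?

4

By Lagrange's theorem, ord_143(109) divides φ(143) = φ(11·13) = (11−1)·(13−1) = 10·12 = 120 = 2^3 · 3 · 5.
Divisors of 120: 1, 2, 3, 4, 5, 6, 8, 10, 12, 15, 20, 24, 30, 40, 60, 120.
Check 109^d mod 143 for each divisor in increasing order:
109^1 ≡ 109
109^2 ≡ 12
109^3 ≡ 21
109^4 ≡ 1
The smallest such exponent is 4, so the order of 109 is 4.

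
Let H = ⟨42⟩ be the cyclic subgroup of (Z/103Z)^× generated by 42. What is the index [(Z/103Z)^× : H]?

3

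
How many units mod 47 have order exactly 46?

φ(47) = 47 − 1 = 46 = 2 · 23.
Since (Z/47Z)^× is cyclic of order 46, the number of elements of order d is φ(d) when d | 46 and 0 otherwise.
46 = 2 · 23 divides 46, and φ(46) = 22.

22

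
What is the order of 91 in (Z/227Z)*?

226

ord(91) | φ(227) = 227 − 1 = 226 = 2 · 113.
Divisors of 226: 1, 2, 113, 226.
Evaluate successive powers at the divisors of 226:
91^1 ≡ 91
91^2 ≡ 109
91^113 ≡ 226
91^226 ≡ 1
So ord_227(91) = 226.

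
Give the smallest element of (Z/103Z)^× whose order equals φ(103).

5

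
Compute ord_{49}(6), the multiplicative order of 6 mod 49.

14

By Lagrange's theorem, ord_49(6) divides φ(49) = φ(7^2) = 7·(7−1) = 42 = 2 · 3 · 7.
Divisors of 42: 1, 2, 3, 6, 7, 14, 21, 42.
Evaluate successive powers at the divisors of 42:
6^1 ≡ 6 (mod 49)
6^2 ≡ 36 (mod 49)
6^3 ≡ 20 (mod 49)
6^6 ≡ 8 (mod 49)
6^7 ≡ 48 (mod 49)
6^14 ≡ 1 (mod 49) ✓
Hence ord(6) = 14.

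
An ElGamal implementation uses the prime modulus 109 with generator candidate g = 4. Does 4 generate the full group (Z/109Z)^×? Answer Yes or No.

φ(109) = 109 − 1 = 108 = 2^2 · 3^3.
An element g generates (Z/109Z)^× iff g^(108/q) ≢ 1 (mod 109) for each prime q ∈ {2, 3}.
4^54 ≡ 1 (mod 109)  [q = 2: ≡ 1 ✗]
4^36 ≡ 1 (mod 109)  [q = 3: ≡ 1 ✗]
Since 4^54 ≡ 1, the order of 4 divides 54 < 108, so 4 is not a primitive root.

No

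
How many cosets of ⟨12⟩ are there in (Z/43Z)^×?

By Lagrange's theorem, ord_43(12) divides φ(43) = 43 − 1 = 42 = 2 · 3 · 7.
Divisors of 42: 1, 2, 3, 6, 7, 14, 21, 42.
Evaluate successive powers at the divisors of 42:
12^1 ≡ 12 (mod 43)
12^2 ≡ 15 (mod 43)
12^3 ≡ 8 (mod 43)
12^6 ≡ 21 (mod 43)
12^7 ≡ 37 (mod 43)
12^14 ≡ 36 (mod 43)
12^21 ≡ 42 (mod 43)
12^42 ≡ 1 (mod 43) ✓
The order of 12 is 42, so the subgroup it generates has 42 elements.
The index is φ(43) / ord(12) = 42 / 42 = 1.

1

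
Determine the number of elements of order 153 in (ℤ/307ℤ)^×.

96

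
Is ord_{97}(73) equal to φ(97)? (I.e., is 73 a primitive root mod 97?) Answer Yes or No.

No

φ(97) = 97 − 1 = 96 = 2^5 · 3.
An element g generates (Z/97Z)^× iff g^(96/q) ≢ 1 (mod 97) for each prime q ∈ {2, 3}.
73^48 ≡ 1 (mod 97)  [q = 2: ≡ 1 ✗]
73^32 ≡ 35 (mod 97)  [q = 3: ≢ 1 ✓]
Since 73^48 ≡ 1, the order of 73 divides 48 < 96, so 73 is not a primitive root.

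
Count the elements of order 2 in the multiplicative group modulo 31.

φ(31) = 31 − 1 = 30 = 2 · 3 · 5.
In a cyclic group of order 30, there are φ(d) elements of order d for each divisor d of 30, and zero for non-divisors.
2 | 30, and φ(2) = 2 − 1 = 1.

1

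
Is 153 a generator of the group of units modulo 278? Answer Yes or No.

No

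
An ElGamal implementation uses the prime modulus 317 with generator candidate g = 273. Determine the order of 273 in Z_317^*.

79

By Lagrange's theorem, ord_317(273) divides φ(317) = 317 − 1 = 316 = 2^2 · 79.
Divisors of 316: 1, 2, 4, 79, 158, 316.
Test each divisor d:
273^1 ≡ 273 (mod 317)
273^2 ≡ 34 (mod 317)
273^4 ≡ 205 (mod 317)
273^79 ≡ 1 (mod 317) ✓
The smallest such exponent is 79, so the order of 273 is 79.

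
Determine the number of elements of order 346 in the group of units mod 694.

172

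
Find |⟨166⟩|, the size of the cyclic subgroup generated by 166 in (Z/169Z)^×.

78

ord(166) | φ(169) = φ(13^2) = 13·(13−1) = 156 = 2^2 · 3 · 13.
Divisors of 156: 1, 2, 3, 4, 6, 12, 13, 26, 39, 52, 78, 156.
Evaluate successive powers at the divisors of 156:
166^1 ≡ 166
166^2 ≡ 9
166^3 ≡ 142
166^4 ≡ 81
166^6 ≡ 53
166^12 ≡ 105
166^13 ≡ 23
166^26 ≡ 22
166^39 ≡ 168
166^52 ≡ 146
166^78 ≡ 1
Therefore the multiplicative order of 166 modulo 169 is 78.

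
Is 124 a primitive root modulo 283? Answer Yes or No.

Yes

φ(283) = 283 − 1 = 282 = 2 · 3 · 47.
124 is a primitive root mod 283 iff 124^(φ(283)/q) ≢ 1 for every prime q | φ(283), i.e. q ∈ {2, 3, 47}.
124^141 ≡ 282 (mod 283)  [q = 2: ≢ 1 ✓]
124^94 ≡ 238 (mod 283)  [q = 3: ≢ 1 ✓]
124^6 ≡ 262 (mod 283)  [q = 47: ≢ 1 ✓]
None equal 1, so ord_283(124) = 282: 124 is a primitive root.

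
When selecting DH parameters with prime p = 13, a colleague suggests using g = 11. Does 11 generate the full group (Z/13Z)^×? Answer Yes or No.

Yes

φ(13) = 13 − 1 = 12 = 2^2 · 3.
It suffices to check that the order of 11 is not a proper divisor of 12: compute 11^(12/q) for q ∈ {2, 3}.
11^6 ≡ 12 (mod 13)  [q = 2: ≢ 1 ✓]
11^4 ≡ 3 (mod 13)  [q = 3: ≢ 1 ✓]
Every test exponent gives a nontrivial residue, hence 11 generates the full group.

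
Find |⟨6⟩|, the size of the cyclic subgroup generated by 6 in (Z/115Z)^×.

11

ord(6) | φ(115) = φ(5·23) = (5−1)·(23−1) = 4·22 = 88 = 2^3 · 11.
Divisors of 88: 1, 2, 4, 8, 11, 22, 44, 88.
Compute 6^d (mod 115) for the divisors d until we hit 1:
6^1 ≡ 6 (mod 115)
6^2 ≡ 36 (mod 115)
6^4 ≡ 31 (mod 115)
6^8 ≡ 41 (mod 115)
6^11 ≡ 1 (mod 115) ✓
Hence ord(6) = 11.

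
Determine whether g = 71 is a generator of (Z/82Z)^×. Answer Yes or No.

Yes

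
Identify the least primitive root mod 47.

5

φ(47) = 47 − 1 = 46 = 2 · 23.
Test candidates g = 2, 3, … against the prime factors q ∈ {2, 23} of φ(47): g is a generator iff g^(46/q) ≢ 1 for every such q.
g = 2: 2^23 ≡ 1 — hits 1, so not a primitive root.
g = 3: 3^23 ≡ 1 — hits 1, so not a primitive root.
g = 4: 4^23 ≡ 1 — hits 1, so not a primitive root.
g = 5: 5^23 ≡ 46; 5^2 ≡ 25 — none is 1, so 5 is a primitive root.
The smallest primitive root modulo 47 is 5.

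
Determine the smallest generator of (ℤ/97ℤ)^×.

5

φ(97) = 97 − 1 = 96 = 2^5 · 3.
Test candidates g = 2, 3, … against the prime factors q ∈ {2, 3} of φ(97): g is a generator iff g^(96/q) ≢ 1 for every such q.
g = 2: 2^48 ≡ 1 — hits 1, so not a primitive root.
g = 3: 3^48 ≡ 1 — hits 1, so not a primitive root.
g = 4: 4^48 ≡ 1 — hits 1, so not a primitive root.
g = 5: 5^48 ≡ 96; 5^32 ≡ 35 — none is 1, so 5 is a primitive root.
Hence the least primitive root of 97 is 5.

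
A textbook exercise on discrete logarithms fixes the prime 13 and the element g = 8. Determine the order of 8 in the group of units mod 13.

4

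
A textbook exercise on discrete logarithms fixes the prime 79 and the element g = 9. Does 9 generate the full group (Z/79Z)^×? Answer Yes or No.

No

φ(79) = 79 − 1 = 78 = 2 · 3 · 13.
9 is a primitive root mod 79 iff 9^(φ(79)/q) ≢ 1 for every prime q | φ(79), i.e. q ∈ {2, 3, 13}.
9^39 ≡ 1 (mod 79)  [q = 2: ≡ 1 ✗]
9^26 ≡ 55 (mod 79)  [q = 3: ≢ 1 ✓]
9^6 ≡ 8 (mod 79)  [q = 13: ≢ 1 ✓]
9^39 ≡ 1 shows ord(9) | 39, strictly less than φ(79); not a primitive root.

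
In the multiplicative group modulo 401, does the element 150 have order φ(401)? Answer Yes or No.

Yes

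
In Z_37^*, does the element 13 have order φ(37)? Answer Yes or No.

φ(37) = 37 − 1 = 36 = 2^2 · 3^2.
An element g generates (Z/37Z)^× iff g^(36/q) ≢ 1 (mod 37) for each prime q ∈ {2, 3}.
13^18 ≡ 36 (mod 37)  [q = 2: ≢ 1 ✓]
13^12 ≡ 10 (mod 37)  [q = 3: ≢ 1 ✓]
Every test exponent gives a nontrivial residue, hence 13 generates the full group.

Yes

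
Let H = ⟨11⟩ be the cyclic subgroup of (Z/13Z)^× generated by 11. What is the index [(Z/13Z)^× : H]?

1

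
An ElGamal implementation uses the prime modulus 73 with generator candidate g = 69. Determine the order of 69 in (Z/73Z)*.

Since 69 ∈ (Z/73Z)^×, its order divides φ(73) = 73 − 1 = 72 = 2^3 · 3^2.
Divisors of 72: 1, 2, 3, 4, 6, 8, 9, 12, 18, 24, 36, 72.
Evaluate successive powers at the divisors of 72:
69^1 ≡ 69 (mod 73)
69^2 ≡ 16 (mod 73)
69^3 ≡ 9 (mod 73)
69^4 ≡ 37 (mod 73)
69^6 ≡ 8 (mod 73)
69^8 ≡ 55 (mod 73)
69^9 ≡ 72 (mod 73)
69^12 ≡ 64 (mod 73)
69^18 ≡ 1 (mod 73) ✓
So ord_73(69) = 18.

18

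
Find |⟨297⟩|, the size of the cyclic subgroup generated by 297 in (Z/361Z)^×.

Since 297 ∈ (Z/361Z)^×, its order divides φ(361) = φ(19^2) = 19·(19−1) = 342 = 2 · 3^2 · 19.
Divisors of 342: 1, 2, 3, 6, 9, 18, 19, 38, 57, 114, 171, 342.
Evaluate successive powers at the divisors of 342:
297^1 ≡ 297 (mod 361)
297^2 ≡ 125 (mod 361)
297^3 ≡ 303 (mod 361)
297^6 ≡ 115 (mod 361)
297^9 ≡ 189 (mod 361)
297^18 ≡ 343 (mod 361)
297^19 ≡ 69 (mod 361)
297^38 ≡ 68 (mod 361)
297^57 ≡ 360 (mod 361)
297^114 ≡ 1 (mod 361) ✓
Hence ord(297) = 114.

114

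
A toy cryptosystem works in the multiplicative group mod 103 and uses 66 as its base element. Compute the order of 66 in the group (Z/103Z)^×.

ord(66) | φ(103) = 103 − 1 = 102 = 2 · 3 · 17.
Divisors of 102: 1, 2, 3, 6, 17, 34, 51, 102.
Test each divisor d:
66^1 ≡ 66 (mod 103)
66^2 ≡ 30 (mod 103)
66^3 ≡ 23 (mod 103)
66^6 ≡ 14 (mod 103)
66^17 ≡ 1 (mod 103) ✓
The smallest such exponent is 17, so the order of 66 is 17.

17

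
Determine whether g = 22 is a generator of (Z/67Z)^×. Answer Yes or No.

No

φ(67) = 67 − 1 = 66 = 2 · 3 · 11.
22 is a primitive root mod 67 iff 22^(φ(67)/q) ≢ 1 for every prime q | φ(67), i.e. q ∈ {2, 3, 11}.
22^33 ≡ 1 (mod 67)  [q = 2: ≡ 1 ✗]
22^22 ≡ 1 (mod 67)  [q = 3: ≡ 1 ✗]
22^6 ≡ 25 (mod 67)  [q = 11: ≢ 1 ✓]
The check at q = 2 fails, so 22 generates a proper subgroup.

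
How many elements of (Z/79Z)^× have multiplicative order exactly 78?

24

φ(79) = 79 − 1 = 78 = 2 · 3 · 13.
Since (Z/79Z)^× is cyclic of order 78, the number of elements of order d is φ(d) when d | 78 and 0 otherwise.
78 = 2 · 3 · 13 divides 78, and φ(78) = 24.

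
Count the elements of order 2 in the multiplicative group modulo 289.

φ(289) = φ(17^2) = 17·(17−1) = 272 = 2^4 · 17.
In a cyclic group of order 272, there are φ(d) elements of order d for each divisor d of 272, and zero for non-divisors.
2 | 272, and φ(2) = 2 − 1 = 1.

1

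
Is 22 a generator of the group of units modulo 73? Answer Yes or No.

No

φ(73) = 73 − 1 = 72 = 2^3 · 3^2.
An element g generates (Z/73Z)^× iff g^(72/q) ≢ 1 (mod 73) for each prime q ∈ {2, 3}.
22^36 ≡ 72 (mod 73)  [q = 2: ≢ 1 ✓]
22^24 ≡ 1 (mod 73)  [q = 3: ≡ 1 ✗]
The check at q = 3 fails, so 22 generates a proper subgroup.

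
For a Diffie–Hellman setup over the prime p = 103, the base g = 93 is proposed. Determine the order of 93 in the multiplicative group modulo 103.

By Lagrange's theorem, ord_103(93) divides φ(103) = 103 − 1 = 102 = 2 · 3 · 17.
Divisors of 102: 1, 2, 3, 6, 17, 34, 51, 102.
Compute 93^d (mod 103) for the divisors d until we hit 1:
93^1 ≡ 93
93^2 ≡ 100
93^3 ≡ 30
93^6 ≡ 76
93^17 ≡ 1
So ord_103(93) = 17.

17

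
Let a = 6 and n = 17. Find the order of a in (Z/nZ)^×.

16

Since 6 ∈ (Z/17Z)^×, its order divides φ(17) = 17 − 1 = 16 = 2^4.
Divisors of 16: 1, 2, 4, 8, 16.
Compute 6^d (mod 17) for the divisors d until we hit 1:
6^1 ≡ 6
6^2 ≡ 2
6^4 ≡ 4
6^8 ≡ 16
6^16 ≡ 1
The smallest such exponent is 16, so the order of 6 is 16.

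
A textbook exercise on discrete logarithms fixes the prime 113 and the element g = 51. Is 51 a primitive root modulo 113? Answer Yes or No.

φ(113) = 113 − 1 = 112 = 2^4 · 7.
An element g generates (Z/113Z)^× iff g^(112/q) ≢ 1 (mod 113) for each prime q ∈ {2, 7}.
51^56 ≡ 1 (mod 113)  [q = 2: ≡ 1 ✗]
51^16 ≡ 30 (mod 113)  [q = 7: ≢ 1 ✓]
Since 51^56 ≡ 1, the order of 51 divides 56 < 112, so 51 is not a primitive root.

No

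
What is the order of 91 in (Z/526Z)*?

By Lagrange's theorem, ord_526(91) divides φ(526) = φ(2)·φ(263) = 1·262 = 262 = 2 · 131.
Divisors of 262: 1, 2, 131, 262.
Evaluate successive powers at the divisors of 262:
91^1 ≡ 91 (mod 526)
91^2 ≡ 391 (mod 526)
91^131 ≡ 525 (mod 526)
91^262 ≡ 1 (mod 526) ✓
Hence ord(91) = 262.

262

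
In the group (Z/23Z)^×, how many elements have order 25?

φ(23) = 23 − 1 = 22 = 2 · 11.
(Z/23Z)^× is cyclic (|G| = 22); a cyclic group of order m has exactly φ(d) elements of each order d | m, and none otherwise.
25 does not divide 22, so no element of (Z/23Z)^× has order 25.

0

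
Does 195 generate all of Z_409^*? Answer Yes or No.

φ(409) = 409 − 1 = 408 = 2^3 · 3 · 17.
Test 195^(408/q) mod 409 for each prime factor q of 408:
195^204 ≡ 408 (mod 409)  [q = 2: ≢ 1 ✓]
195^136 ≡ 53 (mod 409)  [q = 3: ≢ 1 ✓]
195^24 ≡ 83 (mod 409)  [q = 17: ≢ 1 ✓]
All checks pass, so 195 has order 408 and is a primitive root modulo 409.

Yes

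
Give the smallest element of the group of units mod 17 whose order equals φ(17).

3

φ(17) = 17 − 1 = 16 = 2^4.
Test candidates g = 2, 3, … against the prime factors q ∈ {2} of φ(17): g is a generator iff g^(16/q) ≢ 1 for every such q.
g = 2: 2^8 ≡ 1 — hits 1, so not a primitive root.
g = 3: 3^8 ≡ 16 — none is 1, so 3 is a primitive root.
So 3 is the smallest generator of (Z/17Z)^×.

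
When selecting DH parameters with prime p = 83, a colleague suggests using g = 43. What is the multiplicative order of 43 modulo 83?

ord(43) | φ(83) = 83 − 1 = 82 = 2 · 41.
Divisors of 82: 1, 2, 41, 82.
Evaluate successive powers at the divisors of 82:
43^1 ≡ 43 (mod 83)
43^2 ≡ 23 (mod 83)
43^41 ≡ 82 (mod 83)
43^82 ≡ 1 (mod 83) ✓
The smallest such exponent is 82, so the order of 43 is 82.

82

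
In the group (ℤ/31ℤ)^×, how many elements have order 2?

1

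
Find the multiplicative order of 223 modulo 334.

Since 223 ∈ (Z/334Z)^×, its order divides φ(334) = φ(2)·φ(167) = 1·166 = 166 = 2 · 83.
Divisors of 166: 1, 2, 83, 166.
Test each divisor d:
223^1 ≡ 223 (mod 334)
223^2 ≡ 297 (mod 334)
223^83 ≡ 1 (mod 334) ✓
Therefore the multiplicative order of 223 modulo 334 is 83.

83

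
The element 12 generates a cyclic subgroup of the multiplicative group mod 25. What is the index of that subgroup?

ord(12) | φ(25) = φ(5^2) = 5·(5−1) = 20 = 2^2 · 5.
Divisors of 20: 1, 2, 4, 5, 10, 20.
Check 12^d mod 25 for each divisor in increasing order:
12^1 ≡ 12 (mod 25)
12^2 ≡ 19 (mod 25)
12^4 ≡ 11 (mod 25)
12^5 ≡ 7 (mod 25)
12^10 ≡ 24 (mod 25)
12^20 ≡ 1 (mod 25) ✓
The order of 12 is 20, so the subgroup it generates has 20 elements.
Index = |(Z/25Z)^×| / |⟨12⟩| = 20 / 20 = 1.

1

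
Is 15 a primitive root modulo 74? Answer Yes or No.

Yes

φ(74) = φ(2)·φ(37) = 1·36 = 36 = 2^2 · 3^2.
15 is a primitive root mod 74 iff 15^(φ(74)/q) ≢ 1 for every prime q | φ(74), i.e. q ∈ {2, 3}.
15^18 ≡ 73 (mod 74)  [q = 2: ≢ 1 ✓]
15^12 ≡ 63 (mod 74)  [q = 3: ≢ 1 ✓]
None equal 1, so ord_74(15) = 36: 15 is a primitive root.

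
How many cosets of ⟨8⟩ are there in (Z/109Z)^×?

9

By Lagrange's theorem, ord_109(8) divides φ(109) = 109 − 1 = 108 = 2^2 · 3^3.
Divisors of 108: 1, 2, 3, 4, 6, 9, 12, 18, 27, 36, 54, 108.
Evaluate successive powers at the divisors of 108:
8^1 ≡ 8
8^2 ≡ 64
8^3 ≡ 76
8^4 ≡ 63
8^6 ≡ 108
8^9 ≡ 33
8^12 ≡ 1
The order of 8 is 12, so the subgroup it generates has 12 elements.
Index = |(Z/109Z)^×| / |⟨8⟩| = 108 / 12 = 9.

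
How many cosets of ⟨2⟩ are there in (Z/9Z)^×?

1

The order of 2 must divide φ(9) = φ(3^2) = 3·(3−1) = 6 = 2 · 3.
Divisors of 6: 1, 2, 3, 6.
Check 2^d mod 9 for each divisor in increasing order:
2^1 ≡ 2 (mod 9)
2^2 ≡ 4 (mod 9)
2^3 ≡ 8 (mod 9)
2^6 ≡ 1 (mod 9) ✓
So ord_9(2) = 6, hence |⟨2⟩| = 6.
[(Z/9Z)^× : ⟨2⟩] = 6/6 = 1.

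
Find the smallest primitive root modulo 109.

φ(109) = 109 − 1 = 108 = 2^2 · 3^3.
Test candidates g = 2, 3, … against the prime factors q ∈ {2, 3} of φ(109): g is a generator iff g^(108/q) ≢ 1 for every such q.
g = 2: 2^54 ≡ 108; 2^36 ≡ 1 — hits 1, so not a primitive root.
g = 3: 3^54 ≡ 1 — hits 1, so not a primitive root.
g = 4: 4^54 ≡ 1 — hits 1, so not a primitive root.
g = 5: 5^54 ≡ 1 — hits 1, so not a primitive root.
g = 6: 6^54 ≡ 108; 6^36 ≡ 63 — none is 1, so 6 is a primitive root.
So 6 is the smallest generator of (Z/109Z)^×.

6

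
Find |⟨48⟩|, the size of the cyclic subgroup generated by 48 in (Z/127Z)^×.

By Lagrange's theorem, ord_127(48) divides φ(127) = 127 − 1 = 126 = 2 · 3^2 · 7.
Divisors of 126: 1, 2, 3, 6, 7, 9, 14, 18, 21, 42, 63, 126.
Evaluate successive powers at the divisors of 126:
48^1 ≡ 48 (mod 127)
48^2 ≡ 18 (mod 127)
48^3 ≡ 102 (mod 127)
48^6 ≡ 117 (mod 127)
48^7 ≡ 28 (mod 127)
48^9 ≡ 123 (mod 127)
48^14 ≡ 22 (mod 127)
48^18 ≡ 16 (mod 127)
48^21 ≡ 108 (mod 127)
48^42 ≡ 107 (mod 127)
48^63 ≡ 126 (mod 127)
48^126 ≡ 1 (mod 127) ✓
Therefore the multiplicative order of 48 modulo 127 is 126.

126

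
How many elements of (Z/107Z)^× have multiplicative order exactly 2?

1

φ(107) = 107 − 1 = 106 = 2 · 53.
In a cyclic group of order 106, there are φ(d) elements of order d for each divisor d of 106, and zero for non-divisors.
2 | 106, and φ(2) = 2 − 1 = 1.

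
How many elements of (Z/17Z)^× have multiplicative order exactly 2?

φ(17) = 17 − 1 = 16 = 2^4.
In a cyclic group of order 16, there are φ(d) elements of order d for each divisor d of 16, and zero for non-divisors.
2 | 16, and φ(2) = 2 − 1 = 1.

1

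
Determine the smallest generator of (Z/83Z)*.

2

φ(83) = 83 − 1 = 82 = 2 · 41.
Test candidates g = 2, 3, … against the prime factors q ∈ {2, 41} of φ(83): g is a generator iff g^(82/q) ≢ 1 for every such q.
g = 2: 2^41 ≡ 82; 2^2 ≡ 4 — none is 1, so 2 is a primitive root.
The smallest primitive root modulo 83 is 2.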